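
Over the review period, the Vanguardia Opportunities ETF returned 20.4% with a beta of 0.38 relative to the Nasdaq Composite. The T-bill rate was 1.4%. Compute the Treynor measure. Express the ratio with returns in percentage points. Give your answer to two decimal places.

Treynor = (Rp − Rf) / β = (20.4% − 1.4%) / 0.38 = 19.00 / 0.38 = 50.0000

50.00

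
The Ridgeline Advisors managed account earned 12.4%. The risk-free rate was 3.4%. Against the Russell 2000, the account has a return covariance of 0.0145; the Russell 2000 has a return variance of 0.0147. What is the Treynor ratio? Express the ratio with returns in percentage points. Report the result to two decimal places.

β = Cov / Var = 0.0145 / 0.0147 = 0.9864
Treynor = (Rp − Rf) / β = (12.4% − 3.4%) / 0.9864 = 9.00 / 0.9864 = 9.1241

9.12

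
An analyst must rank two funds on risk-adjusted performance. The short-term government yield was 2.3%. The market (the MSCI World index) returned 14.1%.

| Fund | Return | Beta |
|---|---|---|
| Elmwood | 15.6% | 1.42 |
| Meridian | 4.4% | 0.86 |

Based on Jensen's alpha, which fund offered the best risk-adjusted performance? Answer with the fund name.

Elmwood

Elmwood: α = 15.6% − [2.3% + 1.42 × (14.1% − 2.3%)] = -3.456
Meridian: α = 4.4% − [2.3% + 0.86 × (14.1% − 2.3%)] = -8.048
Highest: Elmwood (-3.456).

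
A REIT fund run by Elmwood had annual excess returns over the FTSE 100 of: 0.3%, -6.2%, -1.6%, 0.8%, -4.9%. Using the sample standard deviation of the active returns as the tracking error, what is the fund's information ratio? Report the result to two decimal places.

-0.74

Mean return r̄ = -11.60 / 5 = -2.3200%
Σ(r − r̄)² = (0.3 − (-2.3200))² + (-6.2 − (-2.3200))² + (-1.6 − (-2.3200))² + … = 38.8280
σ = √[38.8280 / 4] = 3.1156%
IR = r̄ / tracking error = -2.3200 / 3.1156 = -0.7446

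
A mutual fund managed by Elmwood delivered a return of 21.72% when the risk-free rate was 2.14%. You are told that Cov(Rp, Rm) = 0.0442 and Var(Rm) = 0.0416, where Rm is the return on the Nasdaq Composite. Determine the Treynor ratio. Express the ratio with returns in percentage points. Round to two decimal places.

18.43

β = Cov / Var = 0.0442 / 0.0416 = 1.0625
Treynor = (Rp − Rf) / β = (21.72% − 2.14%) / 1.0625 = 19.58 / 1.0625 = 18.4282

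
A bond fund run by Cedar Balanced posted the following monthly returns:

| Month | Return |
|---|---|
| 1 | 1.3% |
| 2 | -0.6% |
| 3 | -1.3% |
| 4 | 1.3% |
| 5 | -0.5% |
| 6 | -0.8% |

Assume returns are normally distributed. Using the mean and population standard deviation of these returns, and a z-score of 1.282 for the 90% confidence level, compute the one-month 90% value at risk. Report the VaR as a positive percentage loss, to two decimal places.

1.41

r̄ = (1.3 − 0.6 − 1.3 + 1.3 − 0.5 − 0.8) / 6 = -0.1000%
Population std dev = √[6.2600 / 6] = 1.0214%
VaR = −(r̄ − z·σ) = −(-0.1000 − 1.282 × 1.0214) = −(-1.4094) = 1.4094%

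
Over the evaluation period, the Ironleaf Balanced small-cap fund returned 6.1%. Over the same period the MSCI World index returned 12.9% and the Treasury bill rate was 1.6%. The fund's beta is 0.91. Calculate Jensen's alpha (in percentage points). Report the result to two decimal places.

CAPM expected return = Rf + β(Rm − Rf) = 1.6% + 0.91 × (12.9% − 1.6%) = 1.6 + 0.91 × 11.30 = 11.8830%
Jensen's α = Rp − E[R] = 6.1% − 11.8830% = -5.7830

-5.78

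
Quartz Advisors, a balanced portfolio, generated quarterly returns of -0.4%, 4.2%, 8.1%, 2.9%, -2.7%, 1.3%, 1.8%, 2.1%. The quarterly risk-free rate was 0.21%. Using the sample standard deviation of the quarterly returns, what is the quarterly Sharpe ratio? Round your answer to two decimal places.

Mean return r̄ = 17.30 / 8 = 2.1625%
Sample σ = √[Σ(r − r̄)² / 7] = √[71.0388 / 7] = √10.1484 = 3.1857%
Sharpe = (r̄ − rf) / σ = (2.1625 − 0.21) / 3.1857 = 1.9525 / 3.1857 = 0.6129

0.61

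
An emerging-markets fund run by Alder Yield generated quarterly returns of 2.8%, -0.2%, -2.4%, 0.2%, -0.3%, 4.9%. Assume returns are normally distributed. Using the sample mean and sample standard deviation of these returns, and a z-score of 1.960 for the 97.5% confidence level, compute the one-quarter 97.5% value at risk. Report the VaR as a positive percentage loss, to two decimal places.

r̄ = (2.8 − 0.2 − 2.4 + 0.2 − 0.3 + 4.9) / 6 = 0.8333%
Σ(r − r̄)² = 33.6133; sample σ = √(33.6133/5) = 2.5928%
VaR = −(r̄ − z·σ) = −(0.8333 − 1.960 × 2.5928) = −(-4.2486) = 4.2486%

4.25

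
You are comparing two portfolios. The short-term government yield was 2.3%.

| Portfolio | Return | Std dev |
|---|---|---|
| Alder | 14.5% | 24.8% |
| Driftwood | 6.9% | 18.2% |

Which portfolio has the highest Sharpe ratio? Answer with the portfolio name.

Alder: Sharpe ratio = (14.5% − 2.3%) / 24.8% = 0.492
Driftwood: Sharpe ratio = (6.9% − 2.3%) / 18.2% = 0.253
Highest: Alder (0.492).

Alder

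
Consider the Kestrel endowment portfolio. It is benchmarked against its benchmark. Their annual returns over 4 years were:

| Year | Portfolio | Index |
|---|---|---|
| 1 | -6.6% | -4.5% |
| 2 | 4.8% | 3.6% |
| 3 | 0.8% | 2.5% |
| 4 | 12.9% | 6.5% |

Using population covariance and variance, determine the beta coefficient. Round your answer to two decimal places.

1.66

r̄p = 2.9750%,  r̄m = 2.0250%
Cov = Σ(rp − r̄p)(rm − r̄m) / 4 = 27.1831
Var(rm) = Σ(rm − r̄m)² / 4 = 16.3269
β = Cov / Var = 27.1831 / 16.3269 = 1.6649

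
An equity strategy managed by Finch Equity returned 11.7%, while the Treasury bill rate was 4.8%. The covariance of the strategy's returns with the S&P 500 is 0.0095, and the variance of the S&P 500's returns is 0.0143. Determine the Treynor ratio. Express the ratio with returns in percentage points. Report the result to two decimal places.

β = Cov / Var = 0.0095 / 0.0143 = 0.6643
Treynor = (Rp − Rf) / β = (11.7% − 4.8%) / 0.6643 = 6.90 / 0.6643 = 10.3869

10.39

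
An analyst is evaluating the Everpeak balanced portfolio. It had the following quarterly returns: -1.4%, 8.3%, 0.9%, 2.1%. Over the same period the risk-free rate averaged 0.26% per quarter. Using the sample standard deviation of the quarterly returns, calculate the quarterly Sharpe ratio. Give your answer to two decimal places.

0.53

μ = (-1.4 + 8.3 + 0.9 + 2.1) / 4 = 9.90 / 4 = 2.4750%
Σ(r − μ)² = 51.5675; sample σ = √(51.5675/3) = 4.1460%
Sharpe = (μ − rf) / σ = (2.4750 − 0.26) / 4.1460 = 2.2150 / 4.1460 = 0.5342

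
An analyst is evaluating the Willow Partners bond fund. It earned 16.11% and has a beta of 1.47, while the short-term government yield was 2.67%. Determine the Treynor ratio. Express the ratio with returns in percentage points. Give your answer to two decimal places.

9.14

Treynor = (Rp − Rf) / β = (16.11% − 2.67%) / 1.47 = 13.44 / 1.47 = 9.1429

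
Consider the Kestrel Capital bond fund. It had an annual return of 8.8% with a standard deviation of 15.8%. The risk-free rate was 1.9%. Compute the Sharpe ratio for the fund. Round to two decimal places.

Sharpe = (Rp − Rf) / σp = (8.8% − 1.9%) / 15.8% = 6.90% / 15.8% = 0.4367

0.44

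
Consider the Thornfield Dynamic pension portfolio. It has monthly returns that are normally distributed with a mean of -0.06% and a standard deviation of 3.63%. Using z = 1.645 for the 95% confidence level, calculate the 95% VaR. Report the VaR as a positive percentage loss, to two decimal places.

VaR (as % loss) = −(μ − z·σ) = −(-0.06% − 1.645 × 3.63%) = −(-6.03135%) = 6.03135%

6.03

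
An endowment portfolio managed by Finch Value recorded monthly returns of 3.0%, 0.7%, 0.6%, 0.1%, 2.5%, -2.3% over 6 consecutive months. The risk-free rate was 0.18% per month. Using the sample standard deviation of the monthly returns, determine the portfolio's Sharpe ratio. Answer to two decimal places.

0.31

r̄ = (3 + 0.7 + 0.6 + 0.1 + 2.5 − 2.3) / 6 = 0.7667%
Sample σ = √[Σ(r − r̄)² / 5] = √[17.8733 / 5] = √3.5747 = 1.8907%
Sharpe = (r̄ − rf) / σ = (0.7667 − 0.18) / 1.8907 = 0.5867 / 1.8907 = 0.3103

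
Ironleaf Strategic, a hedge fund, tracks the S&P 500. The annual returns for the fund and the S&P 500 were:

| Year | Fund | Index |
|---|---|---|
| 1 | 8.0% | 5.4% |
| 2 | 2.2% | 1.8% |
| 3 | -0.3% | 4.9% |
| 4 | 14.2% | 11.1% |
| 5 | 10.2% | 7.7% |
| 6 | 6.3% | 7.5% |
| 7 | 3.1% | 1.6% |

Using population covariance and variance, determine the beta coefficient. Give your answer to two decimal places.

r̄p = 6.2429%,  r̄m = 5.7143%
Cov = Σ(rp − r̄p)(rm − r̄m) / 7 = 12.0494
Var(rm) = Σ(rm − r̄m)² / 7 = 9.8784
β = Cov / Var = 12.0494 / 9.8784 = 1.2198

1.22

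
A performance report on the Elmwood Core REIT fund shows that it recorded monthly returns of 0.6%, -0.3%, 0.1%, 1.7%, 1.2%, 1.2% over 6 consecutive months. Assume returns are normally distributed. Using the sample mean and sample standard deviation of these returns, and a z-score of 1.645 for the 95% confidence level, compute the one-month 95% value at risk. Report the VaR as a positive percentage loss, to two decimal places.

Mean return r̄ = 4.50 / 6 = 0.7500%
Σ(r − r̄)² = (0.6 − 0.7500)² + (-0.3 − 0.7500)² + (0.1 − 0.7500)² + … = 2.8550
sample σ = √(2.8550 / 5) = √0.5710 = 0.7556%
VaR = −(r̄ − z·σ) = −(0.7500 − 1.645 × 0.7556) = −(-0.4930) = 0.4930%

0.49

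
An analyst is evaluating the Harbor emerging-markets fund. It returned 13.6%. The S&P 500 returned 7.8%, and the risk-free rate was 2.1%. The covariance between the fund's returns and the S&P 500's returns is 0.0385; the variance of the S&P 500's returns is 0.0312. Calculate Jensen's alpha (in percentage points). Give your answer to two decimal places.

4.47

β = Cov / Var = 0.0385 / 0.0312 = 1.2340
E[R] = Rf + β(Rm − Rf) = 2.1% + 1.2340 × (7.8% − 2.1%) = 9.1338%
α = Rp − E[R] = 13.6% − 9.1338% = 4.4662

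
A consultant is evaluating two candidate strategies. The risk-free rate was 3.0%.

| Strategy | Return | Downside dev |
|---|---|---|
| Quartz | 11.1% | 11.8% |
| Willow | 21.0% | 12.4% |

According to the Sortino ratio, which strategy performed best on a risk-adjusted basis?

Quartz: Sortino ratio = (11.1% − 3.0%) / 11.8% = 0.686
Willow: Sortino ratio = (21.0% − 3.0%) / 12.4% = 1.452
Highest: Willow (1.452).

Willow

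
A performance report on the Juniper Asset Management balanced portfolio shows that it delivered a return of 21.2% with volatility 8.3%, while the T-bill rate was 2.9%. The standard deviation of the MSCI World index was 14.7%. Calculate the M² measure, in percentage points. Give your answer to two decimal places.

Sharpe = (Rp − Rf) / σp = (21.2% − 2.9%) / 8.3% = 2.2048
M² = Rf + Sharpe × σm = 2.9% + 2.2048 × 14.7% = 35.3106%

35.31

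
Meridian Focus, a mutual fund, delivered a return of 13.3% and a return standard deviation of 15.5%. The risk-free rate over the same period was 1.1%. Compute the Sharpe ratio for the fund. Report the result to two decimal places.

Sharpe = (Rp − Rf) / σp = (13.3% − 1.1%) / 15.5% = 12.20% / 15.5% = 0.7871

0.79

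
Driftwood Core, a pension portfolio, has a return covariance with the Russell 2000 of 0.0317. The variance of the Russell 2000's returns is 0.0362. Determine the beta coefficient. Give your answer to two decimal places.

0.88

β = Cov(Rp, Rm) / Var(Rm) = 0.0317 / 0.0362 = 0.8757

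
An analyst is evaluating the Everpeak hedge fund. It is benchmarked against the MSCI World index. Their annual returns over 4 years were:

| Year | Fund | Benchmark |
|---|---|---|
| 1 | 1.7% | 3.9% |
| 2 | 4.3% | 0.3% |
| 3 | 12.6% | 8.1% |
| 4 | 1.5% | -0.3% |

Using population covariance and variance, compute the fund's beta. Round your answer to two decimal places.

1.09

r̄p = 5.0250%,  r̄m = 3.0000%
Cov = Σ(rp − r̄p)(rm − r̄m) / 4 = 12.3075
Var(rm) = Σ(rm − r̄m)² / 4 = 11.2500
β = Cov / Var = 12.3075 / 11.2500 = 1.0940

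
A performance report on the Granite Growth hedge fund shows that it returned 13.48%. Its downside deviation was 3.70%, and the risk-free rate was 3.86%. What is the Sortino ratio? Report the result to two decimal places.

2.60

Sortino = (Rp − Rf) / σd = (13.48% − 3.86%) / 3.70% = 9.62% / 3.70% = 2.6000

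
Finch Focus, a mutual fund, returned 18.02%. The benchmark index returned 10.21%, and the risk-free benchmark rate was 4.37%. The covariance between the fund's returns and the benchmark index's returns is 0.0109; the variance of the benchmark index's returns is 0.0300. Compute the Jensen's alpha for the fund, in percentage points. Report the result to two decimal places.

11.53

β = Cov / Var = 0.0109 / 0.0300 = 0.3633
E[R] = Rf + β(Rm − Rf) = 4.37% + 0.3633 × (10.21% − 4.37%) = 6.4917%
α = Rp − E[R] = 18.02% − 6.4917% = 11.5283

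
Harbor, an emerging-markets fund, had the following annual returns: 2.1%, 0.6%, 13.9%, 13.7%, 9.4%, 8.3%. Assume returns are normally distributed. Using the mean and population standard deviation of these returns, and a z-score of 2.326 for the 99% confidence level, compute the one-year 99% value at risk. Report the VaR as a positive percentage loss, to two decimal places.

3.97

Mean return r̄ = 48.00 / 6 = 8.0000%
Population σ = √[Σ(r − r̄)² / 6] = √[158.9200 / 6] = √26.4867 = 5.1465%
VaR = −(r̄ − z·σ) = −(8.0000 − 2.326 × 5.1465) = −(-3.9708) = 3.9708%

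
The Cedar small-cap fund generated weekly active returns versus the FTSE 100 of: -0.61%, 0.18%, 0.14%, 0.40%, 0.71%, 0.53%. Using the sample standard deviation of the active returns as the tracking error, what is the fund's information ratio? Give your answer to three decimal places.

μ = (-0.61 + 0.18 + 0.14 + 0.4 + 0.71 + 0.53) / 6 = 1.350 / 6 = 0.2250%
Σ(r − μ)² = (-0.61 − 0.2250)² + (0.18 − 0.2250)² + (0.14 − 0.2250)² + … = 1.0654
sample σ = √(1.0654 / 5) = √0.2131 = 0.4616%
IR = μ / tracking error = 0.2250 / 0.4616 = 0.4874

0.487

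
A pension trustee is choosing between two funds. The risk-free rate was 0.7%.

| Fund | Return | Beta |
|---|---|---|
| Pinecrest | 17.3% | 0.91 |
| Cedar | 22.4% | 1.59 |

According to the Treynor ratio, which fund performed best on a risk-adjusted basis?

Pinecrest: Treynor = (17.3% − 0.7%) / 0.91 = 18.242
Cedar: Treynor = (22.4% − 0.7%) / 1.59 = 13.648
Highest: Pinecrest (18.242).

Pinecrest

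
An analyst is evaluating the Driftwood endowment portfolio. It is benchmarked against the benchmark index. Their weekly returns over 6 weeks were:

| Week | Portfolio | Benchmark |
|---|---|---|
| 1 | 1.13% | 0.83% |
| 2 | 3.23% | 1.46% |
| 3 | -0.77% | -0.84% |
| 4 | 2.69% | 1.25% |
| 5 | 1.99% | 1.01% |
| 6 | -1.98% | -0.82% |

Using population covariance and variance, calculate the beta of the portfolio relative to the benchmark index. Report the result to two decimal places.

r̄p = 1.0483%,  r̄m = 0.4817%
Cov = Σ(rp − r̄p)(rm − r̄m) / 6 = 1.7111
Var(rm) = Σ(rm − r̄m)² / 6 = 0.8982
β = Cov / Var = 1.7111 / 0.8982 = 1.9050

1.91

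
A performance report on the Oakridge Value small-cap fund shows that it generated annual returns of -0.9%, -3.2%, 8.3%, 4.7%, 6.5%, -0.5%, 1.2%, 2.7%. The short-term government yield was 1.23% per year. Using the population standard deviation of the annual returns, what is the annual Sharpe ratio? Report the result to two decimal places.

0.30

r̄ = (-0.9 − 3.2 + 8.3 + 4.7 + 6.5 − 0.5 + 1.2 + 2.7) / 8 = 2.3500%
Σ(r − r̄)² = (-0.9 − 2.3500)² + (-3.2 − 2.3500)² + (8.3 − 2.3500)² + … = 109.0800
σ = √[109.0800 / 8] = 3.6926%
Sharpe = (r̄ − rf) / σ = (2.3500 − 1.23) / 3.6926 = 1.1200 / 3.6926 = 0.3033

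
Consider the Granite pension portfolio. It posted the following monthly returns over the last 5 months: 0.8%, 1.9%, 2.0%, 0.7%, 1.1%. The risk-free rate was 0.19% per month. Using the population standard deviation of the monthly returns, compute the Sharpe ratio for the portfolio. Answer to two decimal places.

2.03

μ = (0.8 + 1.9 + 2 + 0.7 + 1.1) / 5 = 1.3000%
Population std dev = √[1.5000 / 5] = 0.5477%
Sharpe = (μ − rf) / σ = (1.3000 − 0.19) / 0.5477 = 1.1100 / 0.5477 = 2.0267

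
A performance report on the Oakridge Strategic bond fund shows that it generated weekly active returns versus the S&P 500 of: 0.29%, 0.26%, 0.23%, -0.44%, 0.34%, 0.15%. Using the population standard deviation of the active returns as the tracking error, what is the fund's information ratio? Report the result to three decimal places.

Mean return r̄ = 0.830 / 6 = 0.1383%
Σ(r − r̄)² = 0.4215; population σ = √(0.4215/6) = 0.2650%
IR = r̄ / tracking error = 0.1383 / 0.2650 = 0.5219

0.522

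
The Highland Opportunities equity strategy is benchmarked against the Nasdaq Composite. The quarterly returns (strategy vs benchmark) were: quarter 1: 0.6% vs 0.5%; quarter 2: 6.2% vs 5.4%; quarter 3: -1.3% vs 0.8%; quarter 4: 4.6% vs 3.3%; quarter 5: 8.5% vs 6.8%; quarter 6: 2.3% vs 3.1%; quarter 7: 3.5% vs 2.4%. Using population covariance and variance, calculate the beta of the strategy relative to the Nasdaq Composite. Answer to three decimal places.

r̄p = 3.4857%,  r̄m = 3.1857%
Cov = Σ(rp − r̄p)(rm − r̄m) / 7 = 6.2169
Var(rm) = Σ(rm − r̄m)² / 7 = 4.5012
β = Cov / Var = 6.2169 / 4.5012 = 1.3812

1.381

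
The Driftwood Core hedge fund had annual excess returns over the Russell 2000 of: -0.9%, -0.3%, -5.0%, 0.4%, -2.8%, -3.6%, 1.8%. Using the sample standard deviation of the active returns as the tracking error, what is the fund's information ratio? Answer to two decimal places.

-0.62

μ = (-0.9 − 0.3 − 5 + 0.4 − 2.8 − 3.6 + 1.8) / 7 = -10.40 / 7 = -1.4857%
Σ(r − μ)² = (-0.9 − (-1.4857))² + (-0.3 − (-1.4857))² + (-5 − (-1.4857))² + … = 34.6486
σ = √[34.6486 / 6] = 2.4031%
IR = μ / tracking error = -1.4857 / 2.4031 = -0.6182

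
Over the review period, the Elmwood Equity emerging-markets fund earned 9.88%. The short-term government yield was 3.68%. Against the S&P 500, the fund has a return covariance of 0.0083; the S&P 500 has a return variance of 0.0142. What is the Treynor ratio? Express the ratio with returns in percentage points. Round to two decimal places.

β = Cov / Var = 0.0083 / 0.0142 = 0.5845
Treynor = (Rp − Rf) / β = (9.88% − 3.68%) / 0.5845 = 6.20 / 0.5845 = 10.6074

10.61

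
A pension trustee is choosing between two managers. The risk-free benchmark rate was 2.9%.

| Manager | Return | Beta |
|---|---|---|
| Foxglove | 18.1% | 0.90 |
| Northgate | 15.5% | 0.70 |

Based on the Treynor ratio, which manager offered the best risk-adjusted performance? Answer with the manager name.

Northgate

Foxglove: Treynor = (18.1% − 2.9%) / 0.90 = 16.889
Northgate: Treynor = (15.5% − 2.9%) / 0.70 = 18.000
Highest: Northgate (18.000).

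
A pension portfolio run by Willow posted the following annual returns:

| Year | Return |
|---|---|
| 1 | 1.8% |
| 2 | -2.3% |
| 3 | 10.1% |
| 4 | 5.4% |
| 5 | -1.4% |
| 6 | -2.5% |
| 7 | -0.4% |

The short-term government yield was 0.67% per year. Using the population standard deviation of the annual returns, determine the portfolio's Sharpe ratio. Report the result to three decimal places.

0.198

r̄ = (1.8 − 2.3 + 10.1 + 5.4 − 1.4 − 2.5 − 0.4) / 7 = 10.70 / 7 = 1.5286%
Population std dev = √[131.7143 / 7] = 4.3378%
Sharpe = (r̄ − rf) / σ = (1.5286 − 0.67) / 4.3378 = 0.8586 / 4.3378 = 0.1979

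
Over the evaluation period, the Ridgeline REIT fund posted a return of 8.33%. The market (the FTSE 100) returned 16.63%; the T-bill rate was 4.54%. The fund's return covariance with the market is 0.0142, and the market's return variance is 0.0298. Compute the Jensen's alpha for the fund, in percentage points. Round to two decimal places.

-1.97

β = Cov / Var = 0.0142 / 0.0298 = 0.4765
E[R] = Rf + β(Rm − Rf) = 4.54% + 0.4765 × (16.63% − 4.54%) = 10.3009%
α = Rp − E[R] = 8.33% − 10.3009% = -1.9709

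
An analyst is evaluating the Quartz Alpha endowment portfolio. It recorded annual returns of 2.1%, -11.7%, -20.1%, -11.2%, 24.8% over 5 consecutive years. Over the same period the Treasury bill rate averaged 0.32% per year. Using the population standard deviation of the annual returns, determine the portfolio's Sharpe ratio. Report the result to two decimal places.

Mean return μ = -16.10 / 5 = -3.2200%
Population std dev = √[1233.9480 / 5] = 15.7095%
Sharpe = (μ − rf) / σ = (-3.2200 − 0.32) / 15.7095 = -3.5400 / 15.7095 = -0.2253

-0.23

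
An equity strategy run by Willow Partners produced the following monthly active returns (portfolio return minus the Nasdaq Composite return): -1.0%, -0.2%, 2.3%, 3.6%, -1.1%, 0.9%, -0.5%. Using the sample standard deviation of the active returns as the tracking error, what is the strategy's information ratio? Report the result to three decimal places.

Mean return r̄ = 4.00 / 7 = 0.5714%
Sample σ = √[Σ(r − r̄)² / 6] = √[19.2743 / 6] = √3.2124 = 1.7923%
IR = r̄ / tracking error = 0.5714 / 1.7923 = 0.3188

0.319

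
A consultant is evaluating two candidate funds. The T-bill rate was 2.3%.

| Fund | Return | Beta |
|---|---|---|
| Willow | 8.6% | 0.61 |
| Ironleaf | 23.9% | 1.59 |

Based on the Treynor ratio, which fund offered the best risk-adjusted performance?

Ironleaf

Willow: Treynor = (8.6% − 2.3%) / 0.61 = 10.328
Ironleaf: Treynor = (23.9% − 2.3%) / 1.59 = 13.585
Highest: Ironleaf (13.585).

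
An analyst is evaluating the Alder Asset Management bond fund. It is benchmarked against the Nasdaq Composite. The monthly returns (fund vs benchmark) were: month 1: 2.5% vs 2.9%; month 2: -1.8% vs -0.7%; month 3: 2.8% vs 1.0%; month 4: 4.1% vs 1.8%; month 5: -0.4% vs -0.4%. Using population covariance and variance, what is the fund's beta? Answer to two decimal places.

1.35

r̄p = 1.4400%,  r̄m = 0.9200%
Cov = Σ(rp − r̄p)(rm − r̄m) / 5 = 2.4452
Var(rm) = Σ(rm − r̄m)² / 5 = 1.8136
β = Cov / Var = 2.4452 / 1.8136 = 1.3483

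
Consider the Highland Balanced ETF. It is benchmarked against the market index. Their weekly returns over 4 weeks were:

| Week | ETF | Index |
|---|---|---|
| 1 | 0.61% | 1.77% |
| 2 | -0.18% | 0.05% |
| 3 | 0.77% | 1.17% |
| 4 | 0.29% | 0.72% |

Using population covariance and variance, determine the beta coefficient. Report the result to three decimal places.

r̄p = 0.3725%,  r̄m = 0.9275%
Cov = Σ(rp − r̄p)(rm − r̄m) / 4 = 0.1996
Var(rm) = Σ(rm − r̄m)² / 4 = 0.3954
β = Cov / Var = 0.1996 / 0.3954 = 0.5048

0.505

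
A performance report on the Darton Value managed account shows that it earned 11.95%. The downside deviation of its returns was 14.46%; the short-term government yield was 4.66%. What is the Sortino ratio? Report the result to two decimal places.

0.50

Sortino = (Rp − Rf) / σd = (11.95% − 4.66%) / 14.46% = 7.29% / 14.46% = 0.5041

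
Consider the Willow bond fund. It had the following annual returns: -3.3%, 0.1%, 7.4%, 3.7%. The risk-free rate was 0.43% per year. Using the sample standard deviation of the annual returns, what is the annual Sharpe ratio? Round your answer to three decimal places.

0.335

r̄ = (-3.3 + 0.1 + 7.4 + 3.7) / 4 = 1.9750%
Sample σ = √[Σ(r − r̄)² / 3] = √[63.7475 / 3] = √21.2492 = 4.6097%
Sharpe = (r̄ − rf) / σ = (1.9750 − 0.43) / 4.6097 = 1.5450 / 4.6097 = 0.3352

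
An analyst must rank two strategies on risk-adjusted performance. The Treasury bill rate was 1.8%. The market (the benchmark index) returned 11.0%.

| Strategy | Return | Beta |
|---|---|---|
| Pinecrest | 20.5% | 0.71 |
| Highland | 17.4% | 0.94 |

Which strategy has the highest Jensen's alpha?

Pinecrest

Pinecrest: α = 20.5% − [1.8% + 0.71 × (11.0% − 1.8%)] = 12.168
Highland: α = 17.4% − [1.8% + 0.94 × (11.0% − 1.8%)] = 6.952
Highest: Pinecrest (12.168).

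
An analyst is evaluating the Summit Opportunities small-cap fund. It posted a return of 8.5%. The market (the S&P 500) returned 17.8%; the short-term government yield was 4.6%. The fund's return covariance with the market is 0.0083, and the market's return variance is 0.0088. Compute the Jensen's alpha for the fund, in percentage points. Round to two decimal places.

β = Cov / Var = 0.0083 / 0.0088 = 0.9432
E[R] = Rf + β(Rm − Rf) = 4.6% + 0.9432 × (17.8% − 4.6%) = 17.0502%
α = Rp − E[R] = 8.5% − 17.0502% = -8.5502

-8.55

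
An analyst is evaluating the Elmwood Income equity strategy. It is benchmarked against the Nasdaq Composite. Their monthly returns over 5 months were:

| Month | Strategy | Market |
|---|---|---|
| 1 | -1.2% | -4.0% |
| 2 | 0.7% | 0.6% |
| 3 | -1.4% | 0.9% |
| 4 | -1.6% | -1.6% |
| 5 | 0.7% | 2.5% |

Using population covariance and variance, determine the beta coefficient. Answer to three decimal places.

r̄p = -0.5600%,  r̄m = -0.3200%
Cov = Σ(rp − r̄p)(rm − r̄m) / 5 = 1.4748
Var(rm) = Σ(rm − r̄m)² / 5 = 5.0936
β = Cov / Var = 1.4748 / 5.0936 = 0.2895

0.290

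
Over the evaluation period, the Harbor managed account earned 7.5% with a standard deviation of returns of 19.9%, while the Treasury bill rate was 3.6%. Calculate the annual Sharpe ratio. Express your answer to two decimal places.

0.20

Sharpe = (Rp − Rf) / σp = (7.5% − 3.6%) / 19.9% = 3.90% / 19.9% = 0.1960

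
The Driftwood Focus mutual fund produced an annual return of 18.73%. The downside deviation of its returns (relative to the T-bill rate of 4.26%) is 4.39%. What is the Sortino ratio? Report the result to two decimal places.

Sortino = (Rp − Rf) / σd = (18.73% − 4.26%) / 4.39% = 14.47% / 4.39% = 3.2961

3.30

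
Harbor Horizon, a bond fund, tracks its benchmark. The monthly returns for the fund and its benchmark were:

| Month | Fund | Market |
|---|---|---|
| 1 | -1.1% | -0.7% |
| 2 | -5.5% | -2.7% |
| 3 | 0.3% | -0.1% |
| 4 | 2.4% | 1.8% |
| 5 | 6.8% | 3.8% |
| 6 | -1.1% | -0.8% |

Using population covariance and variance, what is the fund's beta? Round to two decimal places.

r̄p = 0.3000%,  r̄m = 0.2167%
Cov = Σ(rp − r̄p)(rm − r̄m) / 6 = 7.7067
Var(rm) = Σ(rm − r̄m)² / 6 = 4.3047
β = Cov / Var = 7.7067 / 4.3047 = 1.7903

1.79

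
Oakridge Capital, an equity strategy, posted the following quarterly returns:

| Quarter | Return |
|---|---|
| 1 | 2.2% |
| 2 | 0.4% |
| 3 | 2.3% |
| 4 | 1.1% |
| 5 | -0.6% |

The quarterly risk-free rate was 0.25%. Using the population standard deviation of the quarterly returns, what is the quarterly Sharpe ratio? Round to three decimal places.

0.756

r̄ = (2.2 + 0.4 + 2.3 + 1.1 − 0.6) / 5 = 5.40 / 5 = 1.0800%
Population σ = √[Σ(r − r̄)² / 5] = √[6.0280 / 5] = √1.2056 = 1.0980%
Sharpe = (r̄ − rf) / σ = (1.0800 − 0.25) / 1.0980 = 0.8300 / 1.0980 = 0.7559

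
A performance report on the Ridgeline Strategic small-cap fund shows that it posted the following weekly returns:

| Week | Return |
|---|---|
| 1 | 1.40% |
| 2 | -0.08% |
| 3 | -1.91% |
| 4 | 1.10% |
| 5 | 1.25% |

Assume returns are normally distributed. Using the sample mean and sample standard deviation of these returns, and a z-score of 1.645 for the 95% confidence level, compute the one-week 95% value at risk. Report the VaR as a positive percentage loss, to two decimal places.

1.94

r̄ = (1.4 − 0.08 − 1.91 + 1.1 + 1.25) / 5 = 1.760 / 5 = 0.3520%
Σ(r − r̄)² = 7.7675; sample σ = √(7.7675/4) = 1.3935%
VaR = −(r̄ − z·σ) = −(0.3520 − 1.645 × 1.3935) = −(-1.9403) = 1.9403%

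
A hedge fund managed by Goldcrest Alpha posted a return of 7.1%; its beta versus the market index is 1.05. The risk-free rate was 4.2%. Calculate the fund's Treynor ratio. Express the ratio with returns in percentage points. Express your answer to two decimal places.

Treynor = (Rp − Rf) / β = (7.1% − 4.2%) / 1.05 = 2.90 / 1.05 = 2.7619

2.76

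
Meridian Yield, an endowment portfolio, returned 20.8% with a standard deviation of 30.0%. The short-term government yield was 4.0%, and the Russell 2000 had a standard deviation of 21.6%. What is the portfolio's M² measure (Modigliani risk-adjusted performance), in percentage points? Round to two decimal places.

Sharpe = (Rp − Rf) / σp = (20.8% − 4.0%) / 30.0% = 0.5600
M² = Rf + Sharpe × σm = 4.0% + 0.5600 × 21.6% = 16.0960%

16.10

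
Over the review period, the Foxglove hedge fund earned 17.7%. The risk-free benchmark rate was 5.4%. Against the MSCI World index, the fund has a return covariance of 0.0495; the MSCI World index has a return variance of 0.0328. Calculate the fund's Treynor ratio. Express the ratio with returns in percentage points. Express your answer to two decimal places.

β = Cov / Var = 0.0495 / 0.0328 = 1.5091
Treynor = (Rp − Rf) / β = (17.7% − 5.4%) / 1.5091 = 12.30 / 1.5091 = 8.1506

8.15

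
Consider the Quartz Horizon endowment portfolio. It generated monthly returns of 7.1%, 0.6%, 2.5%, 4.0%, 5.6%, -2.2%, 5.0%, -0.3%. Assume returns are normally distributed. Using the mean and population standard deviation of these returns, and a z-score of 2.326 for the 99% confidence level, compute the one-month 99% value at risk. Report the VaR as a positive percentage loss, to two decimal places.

4.20

r̄ = (7.1 + 0.6 + 2.5 + 4 + 5.6 − 2.2 + 5 − 0.3) / 8 = 22.30 / 8 = 2.7875%
Population std dev = √[72.1488 / 8] = 3.0031%
VaR = −(r̄ − z·σ) = −(2.7875 − 2.326 × 3.0031) = −(-4.1977) = 4.1977%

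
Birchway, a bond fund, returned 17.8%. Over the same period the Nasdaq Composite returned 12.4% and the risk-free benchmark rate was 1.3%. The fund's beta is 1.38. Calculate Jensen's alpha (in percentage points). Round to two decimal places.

1.18

CAPM expected return = Rf + β(Rm − Rf) = 1.3% + 1.38 × (12.4% − 1.3%) = 1.3 + 1.38 × 11.10 = 16.6180%
Jensen's α = Rp − E[R] = 17.8% − 16.6180% = 1.1820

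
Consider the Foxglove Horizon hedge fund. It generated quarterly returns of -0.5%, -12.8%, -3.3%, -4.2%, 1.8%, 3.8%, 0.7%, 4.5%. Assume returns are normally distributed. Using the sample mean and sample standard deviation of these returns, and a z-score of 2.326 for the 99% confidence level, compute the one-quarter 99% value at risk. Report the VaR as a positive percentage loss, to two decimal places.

14.25

r̄ = (-0.5 − 12.8 − 3.3 − 4.2 + 1.8 + 3.8 + 0.7 + 4.5) / 8 = -1.2500%
Σ(r − r̄)² = 218.5400; sample σ = √(218.5400/7) = 5.5875%
VaR = −(r̄ − z·σ) = −(-1.2500 − 2.326 × 5.5875) = −(-14.2465) = 14.2465%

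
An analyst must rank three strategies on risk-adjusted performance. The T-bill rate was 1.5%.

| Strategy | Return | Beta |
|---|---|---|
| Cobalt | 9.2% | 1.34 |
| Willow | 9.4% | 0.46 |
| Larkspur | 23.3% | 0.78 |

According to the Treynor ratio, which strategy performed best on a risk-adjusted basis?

Cobalt: Treynor = (9.2% − 1.5%) / 1.34 = 5.746
Willow: Treynor = (9.4% − 1.5%) / 0.46 = 17.174
Larkspur: Treynor = (23.3% − 1.5%) / 0.78 = 27.949
Highest: Larkspur (27.949).

Larkspur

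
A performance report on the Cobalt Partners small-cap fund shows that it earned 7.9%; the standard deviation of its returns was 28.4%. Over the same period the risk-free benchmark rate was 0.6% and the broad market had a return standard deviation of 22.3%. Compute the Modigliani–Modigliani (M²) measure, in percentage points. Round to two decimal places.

6.33

Sharpe = (Rp − Rf) / σp = (7.9% − 0.6%) / 28.4% = 0.2570
M² = Rf + Sharpe × σm = 0.6% + 0.2570 × 22.3% = 6.3311%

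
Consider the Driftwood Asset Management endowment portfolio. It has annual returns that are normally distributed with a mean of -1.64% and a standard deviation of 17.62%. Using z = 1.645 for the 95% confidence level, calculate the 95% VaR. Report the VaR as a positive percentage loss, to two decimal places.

30.62

VaR (as % loss) = −(μ − z·σ) = −(-1.64% − 1.645 × 17.62%) = −(-30.6249%) = 30.6249%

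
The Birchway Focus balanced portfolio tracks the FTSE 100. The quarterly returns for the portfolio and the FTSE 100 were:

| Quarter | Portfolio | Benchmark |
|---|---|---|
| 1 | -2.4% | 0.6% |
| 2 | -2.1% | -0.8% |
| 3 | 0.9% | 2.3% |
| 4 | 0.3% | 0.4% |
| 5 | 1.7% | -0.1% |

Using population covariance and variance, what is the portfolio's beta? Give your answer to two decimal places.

r̄p = -0.3200%,  r̄m = 0.4800%
Cov = Σ(rp − r̄p)(rm − r̄m) / 5 = 0.6056
Var(rm) = Σ(rm − r̄m)² / 5 = 1.0616
β = Cov / Var = 0.6056 / 1.0616 = 0.5705

0.57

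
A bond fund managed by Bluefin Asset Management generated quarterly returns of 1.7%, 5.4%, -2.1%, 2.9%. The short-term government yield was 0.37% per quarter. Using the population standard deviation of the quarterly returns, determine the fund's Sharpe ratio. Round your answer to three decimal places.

r̄ = (1.7 + 5.4 − 2.1 + 2.9) / 4 = 1.9750%
Σ(r − r̄)² = (1.7 − 1.9750)² + (5.4 − 1.9750)² + (-2.1 − 1.9750)² + … = 29.2675
population σ = √(29.2675 / 4) = √7.3169 = 2.7050%
Sharpe = (r̄ − rf) / σ = (1.9750 − 0.37) / 2.7050 = 1.6050 / 2.7050 = 0.5933

0.593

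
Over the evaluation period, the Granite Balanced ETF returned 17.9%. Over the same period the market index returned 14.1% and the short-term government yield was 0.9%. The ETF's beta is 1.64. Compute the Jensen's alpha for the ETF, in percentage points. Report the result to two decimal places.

CAPM expected return = Rf + β(Rm − Rf) = 0.9% + 1.64 × (14.1% − 0.9%) = 0.9 + 1.64 × 13.20 = 22.5480%
Jensen's α = Rp − E[R] = 17.9% − 22.5480% = -4.6480

-4.65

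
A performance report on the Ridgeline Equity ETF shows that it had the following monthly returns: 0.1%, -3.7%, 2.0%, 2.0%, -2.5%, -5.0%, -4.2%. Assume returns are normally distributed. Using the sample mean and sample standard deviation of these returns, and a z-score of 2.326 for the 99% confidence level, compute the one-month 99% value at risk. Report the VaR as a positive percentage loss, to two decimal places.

8.48

μ = (0.1 − 3.7 + 2 + 2 − 2.5 − 5 − 4.2) / 7 = -11.30 / 7 = -1.6143%
Σ(r − μ)² = (0.1 − (-1.6143))² + (-3.7 − (-1.6143))² + (2 − (-1.6143))² + … = 52.3486
σ = √[52.3486 / 6] = 2.9538%
VaR = −(μ − z·σ) = −(-1.6143 − 2.326 × 2.9538) = −(-8.4848) = 8.4848%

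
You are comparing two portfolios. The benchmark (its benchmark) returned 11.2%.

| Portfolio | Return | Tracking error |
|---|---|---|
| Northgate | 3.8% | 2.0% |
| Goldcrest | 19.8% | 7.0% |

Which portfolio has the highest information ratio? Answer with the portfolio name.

Northgate: IR = (3.8% − 11.2%) / 2.0% = -3.700
Goldcrest: IR = (19.8% − 11.2%) / 7.0% = 1.229
Highest: Goldcrest (1.229).

Goldcrest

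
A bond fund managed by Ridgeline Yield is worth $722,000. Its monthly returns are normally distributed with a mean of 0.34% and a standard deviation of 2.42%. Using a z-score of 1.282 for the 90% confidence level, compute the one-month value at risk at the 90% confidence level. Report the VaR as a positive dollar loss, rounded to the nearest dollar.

Return at the 90% tail: μ − z·σ = 0.34% − 1.282 × 2.42% = 0.34 − 3.10244 = -2.76244%
VaR = −(-2.76244%) × $722,000 = 2.76244% × $722,000 = $19,945

$19,945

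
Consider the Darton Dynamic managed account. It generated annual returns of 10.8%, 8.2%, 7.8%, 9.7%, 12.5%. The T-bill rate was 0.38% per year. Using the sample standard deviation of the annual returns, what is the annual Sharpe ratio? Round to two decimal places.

r̄ = (10.8 + 8.2 + 7.8 + 9.7 + 12.5) / 5 = 9.8000%
Σ(r − r̄)² = (10.8 − 9.8000)² + (8.2 − 9.8000)² + (7.8 − 9.8000)² + … = 14.8600
σ = √[14.8600 / 4] = 1.9274%
Sharpe = (r̄ − rf) / σ = (9.8000 − 0.38) / 1.9274 = 9.4200 / 1.9274 = 4.8874

4.89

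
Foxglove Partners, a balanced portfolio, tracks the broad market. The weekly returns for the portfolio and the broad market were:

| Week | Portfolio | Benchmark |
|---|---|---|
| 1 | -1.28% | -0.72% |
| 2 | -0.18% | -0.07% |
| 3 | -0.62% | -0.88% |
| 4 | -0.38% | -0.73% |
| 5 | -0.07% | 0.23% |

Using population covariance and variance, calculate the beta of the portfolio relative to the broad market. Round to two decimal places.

r̄p = -0.5060%,  r̄m = -0.4340%
Cov = Σ(rp − r̄p)(rm − r̄m) / 5 = 0.1286
Var(rm) = Σ(rm − r̄m)² / 5 = 0.1883
β = Cov / Var = 0.1286 / 0.1883 = 0.6830

0.68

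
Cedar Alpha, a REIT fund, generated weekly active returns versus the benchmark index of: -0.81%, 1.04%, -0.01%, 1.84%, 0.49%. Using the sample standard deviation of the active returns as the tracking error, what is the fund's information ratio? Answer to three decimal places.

r̄ = (-0.81 + 1.04 − 0.01 + 1.84 + 0.49) / 5 = 2.550 / 5 = 0.5100%
Sample std dev = √[4.0630 / 4] = 1.0078%
IR = r̄ / tracking error = 0.5100 / 1.0078 = 0.5061

0.506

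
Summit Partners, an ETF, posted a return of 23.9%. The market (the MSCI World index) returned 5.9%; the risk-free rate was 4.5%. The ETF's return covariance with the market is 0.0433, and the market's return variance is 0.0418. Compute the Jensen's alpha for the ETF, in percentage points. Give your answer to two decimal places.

17.95

β = Cov / Var = 0.0433 / 0.0418 = 1.0359
E[R] = Rf + β(Rm − Rf) = 4.5% + 1.0359 × (5.9% − 4.5%) = 5.9503%
α = Rp − E[R] = 23.9% − 5.9503% = 17.9497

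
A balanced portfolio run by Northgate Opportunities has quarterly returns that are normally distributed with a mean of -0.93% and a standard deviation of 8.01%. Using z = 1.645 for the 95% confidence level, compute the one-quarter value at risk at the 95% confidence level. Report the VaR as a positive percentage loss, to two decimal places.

14.11

VaR (as % loss) = −(μ − z·σ) = −(-0.93% − 1.645 × 8.01%) = −(-14.10645%) = 14.10645%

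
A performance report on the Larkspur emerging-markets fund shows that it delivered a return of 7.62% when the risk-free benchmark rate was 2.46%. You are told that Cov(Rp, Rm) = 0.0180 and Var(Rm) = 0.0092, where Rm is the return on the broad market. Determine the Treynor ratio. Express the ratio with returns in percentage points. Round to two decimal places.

2.64

β = Cov / Var = 0.0180 / 0.0092 = 1.9565
Treynor = (Rp − Rf) / β = (7.62% − 2.46%) / 1.9565 = 5.16 / 1.9565 = 2.6374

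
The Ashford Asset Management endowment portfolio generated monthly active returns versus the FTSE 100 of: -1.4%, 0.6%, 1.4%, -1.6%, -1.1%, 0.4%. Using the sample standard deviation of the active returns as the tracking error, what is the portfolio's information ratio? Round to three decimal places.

r̄ = (-1.4 + 0.6 + 1.4 − 1.6 − 1.1 + 0.4) / 6 = -1.70 / 6 = -0.2833%
Sample σ = √[Σ(r − r̄)² / 5] = √[7.7283 / 5] = √1.5457 = 1.2433%
IR = r̄ / tracking error = -0.2833 / 1.2433 = -0.2279

-0.228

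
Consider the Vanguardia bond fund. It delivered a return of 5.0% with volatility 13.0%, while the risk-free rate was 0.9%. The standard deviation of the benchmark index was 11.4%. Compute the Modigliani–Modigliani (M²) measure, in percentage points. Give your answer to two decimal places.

4.50

Sharpe = (Rp − Rf) / σp = (5.0% − 0.9%) / 13.0% = 0.3154
M² = Rf + Sharpe × σm = 0.9% + 0.3154 × 11.4% = 4.4956%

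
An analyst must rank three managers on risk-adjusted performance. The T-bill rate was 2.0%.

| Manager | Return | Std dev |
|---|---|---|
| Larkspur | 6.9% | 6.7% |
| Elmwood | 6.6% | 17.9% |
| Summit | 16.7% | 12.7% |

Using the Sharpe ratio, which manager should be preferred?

Larkspur: Sharpe ratio = (6.9% − 2.0%) / 6.7% = 0.731
Elmwood: Sharpe ratio = (6.6% − 2.0%) / 17.9% = 0.257
Summit: Sharpe ratio = (16.7% − 2.0%) / 12.7% = 1.157
Highest: Summit (1.157).

Summit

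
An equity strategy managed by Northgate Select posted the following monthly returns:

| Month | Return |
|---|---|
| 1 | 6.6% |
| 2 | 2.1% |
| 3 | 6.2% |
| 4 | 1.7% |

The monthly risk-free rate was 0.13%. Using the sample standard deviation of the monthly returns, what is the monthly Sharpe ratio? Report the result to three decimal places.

μ = (6.6 + 2.1 + 6.2 + 1.7) / 4 = 16.60 / 4 = 4.1500%
Sample std dev = √[20.4100 / 3] = 2.6083%
Sharpe = (μ − rf) / σ = (4.1500 − 0.13) / 2.6083 = 4.0200 / 2.6083 = 1.5412

1.541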